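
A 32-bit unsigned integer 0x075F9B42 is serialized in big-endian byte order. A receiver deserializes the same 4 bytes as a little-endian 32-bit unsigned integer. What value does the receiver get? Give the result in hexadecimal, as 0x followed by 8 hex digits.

0x429B5F07

Stored big-endian, the bytes at ascending addresses are 07 5F 9B 42.
Read back as little-endian, the first byte is least significant, giving 0x429B5F07.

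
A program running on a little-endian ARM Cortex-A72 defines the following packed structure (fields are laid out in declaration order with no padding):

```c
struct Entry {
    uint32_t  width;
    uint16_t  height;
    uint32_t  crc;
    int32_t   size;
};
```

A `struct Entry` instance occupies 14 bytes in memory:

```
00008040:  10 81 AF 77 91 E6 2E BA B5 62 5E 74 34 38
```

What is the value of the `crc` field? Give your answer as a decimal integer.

`crc` follows `width` (4 B), `height` (2 B), so it starts at offset 4 + 2 = 6 and occupies 4 bytes.
Bytes at offsets 6..9: 2E BA B5 62.
In little-endian order the low byte comes first in memory.
Reassemble most-significant byte first: 62 B5 BA 2E → 0x62B5BA2E.
0x62B5BA2E = 1656076846.

1656076846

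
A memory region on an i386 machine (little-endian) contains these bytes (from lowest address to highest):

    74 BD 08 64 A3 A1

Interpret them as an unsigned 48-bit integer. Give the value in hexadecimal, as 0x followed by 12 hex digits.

0xA1A36408BD74

Little-endian: lowest address holds the least-significant byte.
Reassemble most-significant byte first: A1 A3 64 08 BD 74 → 0xA1A36408BD74.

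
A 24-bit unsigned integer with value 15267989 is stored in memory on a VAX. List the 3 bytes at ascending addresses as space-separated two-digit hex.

95 F8 E8

15267989 in hexadecimal, padded to 24 bits, is 0xE8F895.
Split into bytes (most-significant first): E8 F8 95.
Little-endian: lowest address holds the least-significant byte.
So at ascending addresses the bytes are 95 F8 E8.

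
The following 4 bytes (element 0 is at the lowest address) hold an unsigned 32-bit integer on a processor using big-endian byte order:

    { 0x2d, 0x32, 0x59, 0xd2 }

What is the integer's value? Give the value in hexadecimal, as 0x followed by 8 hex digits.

In big-endian order the high byte comes first in memory.
The bytes are already most-significant first: 0x2D3259D2.

0x2D3259D2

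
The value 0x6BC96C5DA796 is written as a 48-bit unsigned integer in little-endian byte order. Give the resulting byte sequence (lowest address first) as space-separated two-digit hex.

Split into bytes (most-significant first): 6B C9 6C 5D A7 96.
In little-endian order the low byte comes first in memory.
So at ascending addresses the bytes are 96 A7 5D 6C C9 6B.

96 A7 5D 6C C9 6B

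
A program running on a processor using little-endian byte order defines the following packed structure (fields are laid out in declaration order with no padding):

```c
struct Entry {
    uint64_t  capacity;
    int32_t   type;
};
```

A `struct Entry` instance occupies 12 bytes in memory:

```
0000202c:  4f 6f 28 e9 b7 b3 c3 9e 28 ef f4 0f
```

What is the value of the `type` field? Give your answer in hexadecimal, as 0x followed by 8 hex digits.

0x0FF4EF28

`type` follows `capacity` (8 bytes), so it starts at byte offset 8 and occupies 4 bytes.
Bytes at offsets 8..11: 28 EF F4 0F.
Little-endian: lowest address holds the least-significant byte.
Reassemble most-significant byte first: 0F F4 EF 28 → 0x0FF4EF28.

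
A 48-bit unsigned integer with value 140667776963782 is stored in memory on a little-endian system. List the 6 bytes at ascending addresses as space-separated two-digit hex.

C6 94 E0 C4 EF 7F

140667776963782 in hexadecimal, padded to 48 bits, is 0x7FEFC4E094C6.
Split into bytes (most-significant first): 7F EF C4 E0 94 C6.
Little-endian: lowest address holds the least-significant byte.
So at ascending addresses the bytes are C6 94 E0 C4 EF 7F.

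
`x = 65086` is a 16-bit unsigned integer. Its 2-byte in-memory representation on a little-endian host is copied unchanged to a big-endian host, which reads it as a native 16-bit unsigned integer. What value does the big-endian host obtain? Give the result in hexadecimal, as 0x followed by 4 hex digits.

0x3EFE

65086 in 16-bit hexadecimal is 0xFE3E.
Stored little-endian, the bytes at ascending addresses are 3E FE.
Read back as big-endian, the last byte is least significant, giving 0x3EFE.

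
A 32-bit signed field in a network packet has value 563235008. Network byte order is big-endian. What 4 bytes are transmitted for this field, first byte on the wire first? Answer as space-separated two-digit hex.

563235008 in hexadecimal, padded to 32 bits, is 0x219248C0.
Split into bytes (most-significant first): 21 92 48 C0.
Big-endian: lowest address holds the most-significant byte.
So the memory order matches the most-significant-first order: 21 92 48 C0.

21 92 48 C0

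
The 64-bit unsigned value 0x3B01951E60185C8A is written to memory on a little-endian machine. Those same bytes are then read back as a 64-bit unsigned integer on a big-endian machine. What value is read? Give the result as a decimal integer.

9969870476200444219

Stored little-endian, the bytes at ascending addresses are 8A 5C 18 60 1E 95 01 3B.
Read back as big-endian, the last byte is least significant, giving 0x8A5C18601E95013B.
0x8A5C18601E95013B = 9969870476200444219.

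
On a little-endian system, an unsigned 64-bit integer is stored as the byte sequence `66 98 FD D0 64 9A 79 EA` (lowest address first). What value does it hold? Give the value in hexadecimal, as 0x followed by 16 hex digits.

0xEA799A64D0FD9866

In little-endian order the low byte comes first in memory.
Reassemble most-significant byte first: EA 79 9A 64 D0 FD 98 66 → 0xEA799A64D0FD9866.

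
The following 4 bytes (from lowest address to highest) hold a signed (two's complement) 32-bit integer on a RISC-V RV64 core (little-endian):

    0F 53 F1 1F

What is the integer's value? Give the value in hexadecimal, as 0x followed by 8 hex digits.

0x1FF1530F

Little-endian: lowest address holds the least-significant byte.
Reassemble most-significant byte first: 1F F1 53 0F → 0x1FF1530F.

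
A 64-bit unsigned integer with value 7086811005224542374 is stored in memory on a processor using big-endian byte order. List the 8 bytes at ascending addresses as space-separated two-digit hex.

7086811005224542374 in hexadecimal, padded to 64 bits, is 0x6259690FCCBCE0A6.
Split into bytes (most-significant first): 62 59 69 0F CC BC E0 A6.
Big-endian stores the most-significant byte at the lowest address.
So the memory order matches the most-significant-first order: 62 59 69 0F CC BC E0 A6.

62 59 69 0F CC BC E0 A6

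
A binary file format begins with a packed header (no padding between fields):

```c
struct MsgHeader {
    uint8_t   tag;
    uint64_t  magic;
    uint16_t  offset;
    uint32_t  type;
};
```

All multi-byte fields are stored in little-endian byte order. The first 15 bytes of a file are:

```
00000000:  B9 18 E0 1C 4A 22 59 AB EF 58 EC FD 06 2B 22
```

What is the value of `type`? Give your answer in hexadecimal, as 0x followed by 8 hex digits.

`type` follows `tag` (1 B), `magic` (8 B), `offset` (2 B), so it starts at offset 1 + 8 + 2 = 11 and occupies 4 bytes.
Bytes at offsets 11..14: FD 06 2B 22.
In little-endian order the low byte comes first in memory.
Reassemble most-significant byte first: 22 2B 06 FD → 0x222B06FD.

0x222B06FD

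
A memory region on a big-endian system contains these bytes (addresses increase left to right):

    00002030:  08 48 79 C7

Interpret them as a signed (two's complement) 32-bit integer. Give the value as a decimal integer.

138967495

In big-endian order the high byte comes first in memory.
The bytes are already most-significant first: 0x084879C7.
0x084879C7 = 138967495.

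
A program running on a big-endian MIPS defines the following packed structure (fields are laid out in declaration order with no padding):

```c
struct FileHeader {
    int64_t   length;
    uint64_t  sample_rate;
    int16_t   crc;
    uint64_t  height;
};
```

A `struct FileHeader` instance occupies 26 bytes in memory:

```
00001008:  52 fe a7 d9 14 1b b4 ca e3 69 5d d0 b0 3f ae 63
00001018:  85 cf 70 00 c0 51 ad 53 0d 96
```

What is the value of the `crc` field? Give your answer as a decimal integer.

`crc` follows `length` (8 B), `sample_rate` (8 B), so it starts at offset 8 + 8 = 16 and occupies 2 bytes.
Bytes at offsets 16..17: 85 CF.
Big-endian stores the most-significant byte at the lowest address.
The bytes are already most-significant first: 0x85CF.
Top bit is set, so as a signed 16-bit value this is 0x85CF − 2^16 = -31281.

-31281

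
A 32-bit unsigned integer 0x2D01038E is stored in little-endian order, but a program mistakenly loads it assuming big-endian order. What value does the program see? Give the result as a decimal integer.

Stored little-endian, the bytes at ascending addresses are 8E 03 01 2D.
Read back as big-endian, the last byte is least significant, giving 0x8E03012D.
0x8E03012D = 2382561581.

2382561581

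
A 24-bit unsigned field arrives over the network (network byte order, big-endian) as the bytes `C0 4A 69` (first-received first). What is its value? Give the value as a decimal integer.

Big-endian: lowest address holds the most-significant byte.
The bytes are already most-significant first: 0xC04A69.
0xC04A69 = 12601961.

12601961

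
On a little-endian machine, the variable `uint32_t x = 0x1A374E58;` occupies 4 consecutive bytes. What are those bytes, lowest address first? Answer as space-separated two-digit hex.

Split into bytes (most-significant first): 1A 37 4E 58.
Little-endian: lowest address holds the least-significant byte.
So at ascending addresses the bytes are 58 4E 37 1A.

58 4E 37 1A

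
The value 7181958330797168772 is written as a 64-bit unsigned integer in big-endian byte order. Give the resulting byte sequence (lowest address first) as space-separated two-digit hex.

7181958330797168772 in hexadecimal, padded to 64 bits, is 0x63AB710CDAD29884.
Split into bytes (most-significant first): 63 AB 71 0C DA D2 98 84.
In big-endian order the high byte comes first in memory.
So the memory order matches the most-significant-first order: 63 AB 71 0C DA D2 98 84.

63 AB 71 0C DA D2 98 84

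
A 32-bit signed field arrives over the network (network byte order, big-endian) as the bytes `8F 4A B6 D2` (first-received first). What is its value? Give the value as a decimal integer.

-1890928942

Big-endian stores the most-significant byte at the lowest address.
The bytes are already most-significant first: 0x8F4AB6D2.
Top bit is set, so as a signed 32-bit value this is 0x8F4AB6D2 − 2^32 = -1890928942.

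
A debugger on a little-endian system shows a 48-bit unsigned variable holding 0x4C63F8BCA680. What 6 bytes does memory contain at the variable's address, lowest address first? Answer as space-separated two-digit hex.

Split into bytes (most-significant first): 4C 63 F8 BC A6 80.
Little-endian stores the least-significant byte at the lowest address.
So at ascending addresses the bytes are 80 A6 BC F8 63 4C.

80 A6 BC F8 63 4C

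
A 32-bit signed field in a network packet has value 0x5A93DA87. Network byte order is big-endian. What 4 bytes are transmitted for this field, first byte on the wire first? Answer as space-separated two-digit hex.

5A 93 DA 87

Split into bytes (most-significant first): 5A 93 DA 87.
Big-endian stores the most-significant byte at the lowest address.
So the memory order matches the most-significant-first order: 5A 93 DA 87.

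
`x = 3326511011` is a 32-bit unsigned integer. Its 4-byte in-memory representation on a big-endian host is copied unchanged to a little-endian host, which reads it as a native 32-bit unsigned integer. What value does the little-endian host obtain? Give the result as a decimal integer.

3326511011 in 32-bit hexadecimal is 0xC64687A3.
Stored big-endian, the bytes at ascending addresses are C6 46 87 A3.
Read back as little-endian, the first byte is least significant, giving 0xA38746C6.
0xA38746C6 = 2743551686.

2743551686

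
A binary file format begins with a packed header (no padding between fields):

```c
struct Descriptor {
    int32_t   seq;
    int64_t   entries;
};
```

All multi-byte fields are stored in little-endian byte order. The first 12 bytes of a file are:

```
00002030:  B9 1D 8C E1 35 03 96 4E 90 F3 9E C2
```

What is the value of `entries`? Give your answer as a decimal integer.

-4422829982911954123

`entries` follows `seq` (4 bytes), so it starts at byte offset 4 and occupies 8 bytes.
Bytes at offsets 4..11: 35 03 96 4E 90 F3 9E C2.
Little-endian: lowest address holds the least-significant byte.
Reassemble most-significant byte first: C2 9E F3 90 4E 96 03 35 → 0xC29EF3904E960335.
Top bit is set, so as a signed 64-bit value this is 0xC29EF3904E960335 − 2^64 = -4422829982911954123.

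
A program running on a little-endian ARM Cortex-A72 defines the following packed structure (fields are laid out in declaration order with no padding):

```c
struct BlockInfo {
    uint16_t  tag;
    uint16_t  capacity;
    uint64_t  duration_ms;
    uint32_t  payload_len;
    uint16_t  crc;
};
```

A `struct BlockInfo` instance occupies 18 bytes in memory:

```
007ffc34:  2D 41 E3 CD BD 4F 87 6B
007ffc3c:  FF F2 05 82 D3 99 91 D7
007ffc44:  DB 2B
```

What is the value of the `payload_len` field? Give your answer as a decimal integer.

3616643539

`payload_len` follows `tag` (2 B), `capacity` (2 B), `duration_ms` (8 B), so it starts at offset 2 + 2 + 8 = 12 and occupies 4 bytes.
Bytes at offsets 12..15: D3 99 91 D7.
Little-endian: lowest address holds the least-significant byte.
Reassemble most-significant byte first: D7 91 99 D3 → 0xD79199D3.
0xD79199D3 = 3616643539.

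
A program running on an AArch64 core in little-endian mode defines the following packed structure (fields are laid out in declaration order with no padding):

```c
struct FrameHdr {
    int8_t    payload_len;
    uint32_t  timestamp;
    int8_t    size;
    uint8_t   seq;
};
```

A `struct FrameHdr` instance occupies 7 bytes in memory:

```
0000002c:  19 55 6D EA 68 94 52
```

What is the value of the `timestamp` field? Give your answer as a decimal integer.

1760193877

`timestamp` follows `payload_len` (1 byte), so it starts at byte offset 1 and occupies 4 bytes.
Bytes at offsets 1..4: 55 6D EA 68.
Little-endian stores the least-significant byte at the lowest address.
Reassemble most-significant byte first: 68 EA 6D 55 → 0x68EA6D55.
0x68EA6D55 = 1760193877.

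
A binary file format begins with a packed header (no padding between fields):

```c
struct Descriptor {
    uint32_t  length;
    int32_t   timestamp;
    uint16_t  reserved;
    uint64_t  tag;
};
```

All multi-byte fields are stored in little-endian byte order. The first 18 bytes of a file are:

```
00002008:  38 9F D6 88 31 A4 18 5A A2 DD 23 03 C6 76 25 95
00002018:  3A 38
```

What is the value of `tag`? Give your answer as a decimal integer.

4051714802912199459

`tag` follows `length` (4 B), `timestamp` (4 B), `reserved` (2 B), so it starts at offset 4 + 4 + 2 = 10 and occupies 8 bytes.
Bytes at offsets 10..17: 23 03 C6 76 25 95 3A 38.
Little-endian stores the least-significant byte at the lowest address.
Reassemble most-significant byte first: 38 3A 95 25 76 C6 03 23 → 0x383A952576C60323.
0x383A952576C60323 = 4051714802912199459.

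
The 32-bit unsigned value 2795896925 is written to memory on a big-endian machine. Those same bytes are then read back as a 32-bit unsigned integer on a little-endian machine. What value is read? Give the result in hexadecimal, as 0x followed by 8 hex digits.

0x5D00A6A6

2795896925 in 32-bit hexadecimal is 0xA6A6005D.
Stored big-endian, the bytes at ascending addresses are A6 A6 00 5D.
Read back as little-endian, the first byte is least significant, giving 0x5D00A6A6.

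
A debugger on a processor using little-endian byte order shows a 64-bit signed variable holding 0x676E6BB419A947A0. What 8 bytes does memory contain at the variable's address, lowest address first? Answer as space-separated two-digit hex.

A0 47 A9 19 B4 6B 6E 67

Split into bytes (most-significant first): 67 6E 6B B4 19 A9 47 A0.
Little-endian: lowest address holds the least-significant byte.
So at ascending addresses the bytes are A0 47 A9 19 B4 6B 6E 67.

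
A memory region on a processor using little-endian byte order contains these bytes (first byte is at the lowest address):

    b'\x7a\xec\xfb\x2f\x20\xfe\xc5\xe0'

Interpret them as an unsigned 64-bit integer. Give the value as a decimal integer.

Little-endian stores the least-significant byte at the lowest address.
Reassemble most-significant byte first: E0 C5 FE 20 2F FB EC 7A → 0xE0C5FE202FFBEC7A.
0xE0C5FE202FFBEC7A = 16196631049105304698.

16196631049105304698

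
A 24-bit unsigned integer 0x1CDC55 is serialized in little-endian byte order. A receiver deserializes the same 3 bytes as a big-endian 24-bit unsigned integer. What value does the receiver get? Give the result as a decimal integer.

5626908

Stored little-endian, the bytes at ascending addresses are 55 DC 1C.
Read back as big-endian, the last byte is least significant, giving 0x55DC1C.
0x55DC1C = 5626908.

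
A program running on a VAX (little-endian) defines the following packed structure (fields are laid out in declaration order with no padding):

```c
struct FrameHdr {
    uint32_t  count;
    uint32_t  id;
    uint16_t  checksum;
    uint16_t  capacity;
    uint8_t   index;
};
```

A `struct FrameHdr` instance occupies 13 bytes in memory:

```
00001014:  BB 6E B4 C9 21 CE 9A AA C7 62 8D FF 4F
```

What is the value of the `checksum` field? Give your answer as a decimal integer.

25287

`checksum` follows `count` (4 B), `id` (4 B), so it starts at offset 4 + 4 = 8 and occupies 2 bytes.
Bytes at offsets 8..9: C7 62.
In little-endian order the low byte comes first in memory.
Reassemble most-significant byte first: 62 C7 → 0x62C7.
0x62C7 = 25287.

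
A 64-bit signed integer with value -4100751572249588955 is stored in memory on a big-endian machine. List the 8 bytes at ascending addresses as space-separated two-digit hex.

C7 17 34 2B F7 F0 4B 25

Two's complement of -4100751572249588955 in 64 bits: 4100751572249588955 = 0x38E8CBD4080FB4DB; invert → 0xC717342BF7F04B24; add 1 → 0xC717342BF7F04B25.
Split into bytes (most-significant first): C7 17 34 2B F7 F0 4B 25.
Big-endian stores the most-significant byte at the lowest address.
So the memory order matches the most-significant-first order: C7 17 34 2B F7 F0 4B 25.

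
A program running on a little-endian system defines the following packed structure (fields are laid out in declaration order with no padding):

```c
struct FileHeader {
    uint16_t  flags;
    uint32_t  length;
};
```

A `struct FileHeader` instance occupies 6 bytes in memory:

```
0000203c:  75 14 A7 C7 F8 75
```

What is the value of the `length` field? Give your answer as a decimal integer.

`length` follows `flags` (2 bytes), so it starts at byte offset 2 and occupies 4 bytes.
Bytes at offsets 2..5: A7 C7 F8 75.
Little-endian: lowest address holds the least-significant byte.
Reassemble most-significant byte first: 75 F8 C7 A7 → 0x75F8C7A7.
0x75F8C7A7 = 1979238311.

1979238311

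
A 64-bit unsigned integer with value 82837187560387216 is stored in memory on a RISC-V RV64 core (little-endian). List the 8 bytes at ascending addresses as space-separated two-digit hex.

90 B2 BA B2 FB 4B 26 01

82837187560387216 in hexadecimal, padded to 64 bits, is 0x01264BFBB2BAB290.
Split into bytes (most-significant first): 01 26 4B FB B2 BA B2 90.
Little-endian stores the least-significant byte at the lowest address.
So at ascending addresses the bytes are 90 B2 BA B2 FB 4B 26 01.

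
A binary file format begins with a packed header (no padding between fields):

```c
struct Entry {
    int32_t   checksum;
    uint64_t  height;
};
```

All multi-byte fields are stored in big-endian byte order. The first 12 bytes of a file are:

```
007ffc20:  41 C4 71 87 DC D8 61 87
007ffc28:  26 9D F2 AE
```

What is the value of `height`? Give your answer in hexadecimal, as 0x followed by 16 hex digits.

`height` follows `checksum` (4 bytes), so it starts at byte offset 4 and occupies 8 bytes.
Bytes at offsets 4..11: DC D8 61 87 26 9D F2 AE.
In big-endian order the high byte comes first in memory.
The bytes are already most-significant first: 0xDCD86187269DF2AE.

0xDCD86187269DF2AE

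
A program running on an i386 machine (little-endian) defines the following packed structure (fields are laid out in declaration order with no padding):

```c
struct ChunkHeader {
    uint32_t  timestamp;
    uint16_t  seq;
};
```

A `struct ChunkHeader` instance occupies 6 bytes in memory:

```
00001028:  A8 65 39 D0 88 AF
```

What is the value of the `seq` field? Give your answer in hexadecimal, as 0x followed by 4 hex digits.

`seq` follows `timestamp` (4 bytes), so it starts at byte offset 4 and occupies 2 bytes.
Bytes at offsets 4..5: 88 AF.
In little-endian order the low byte comes first in memory.
Reassemble most-significant byte first: AF 88 → 0xAF88.

0xAF88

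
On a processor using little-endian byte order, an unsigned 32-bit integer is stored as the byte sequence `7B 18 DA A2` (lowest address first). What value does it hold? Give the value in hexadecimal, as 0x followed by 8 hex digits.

0xA2DA187B

In little-endian order the low byte comes first in memory.
Reassemble most-significant byte first: A2 DA 18 7B → 0xA2DA187B.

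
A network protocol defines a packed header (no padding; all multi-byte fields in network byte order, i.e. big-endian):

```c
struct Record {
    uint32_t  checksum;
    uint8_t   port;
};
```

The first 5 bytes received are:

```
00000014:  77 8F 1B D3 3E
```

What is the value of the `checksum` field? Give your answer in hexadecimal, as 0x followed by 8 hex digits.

0x778F1BD3

`checksum` is the first field, at byte offset 0, occupying 4 bytes.
Bytes at offsets 0..3: 77 8F 1B D3.
Big-endian: lowest address holds the most-significant byte.
The bytes are already most-significant first: 0x778F1BD3.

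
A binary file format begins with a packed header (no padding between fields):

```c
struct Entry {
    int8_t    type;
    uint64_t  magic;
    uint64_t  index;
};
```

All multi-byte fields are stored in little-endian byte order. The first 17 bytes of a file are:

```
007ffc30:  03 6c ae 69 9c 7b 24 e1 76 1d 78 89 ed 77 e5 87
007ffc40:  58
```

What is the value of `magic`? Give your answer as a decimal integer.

`magic` follows `type` (1 byte), so it starts at byte offset 1 and occupies 8 bytes.
Bytes at offsets 1..8: 6C AE 69 9C 7B 24 E1 76.
Little-endian: lowest address holds the least-significant byte.
Reassemble most-significant byte first: 76 E1 24 7B 9C 69 AE 6C → 0x76E1247B9C69AE6C.
0x76E1247B9C69AE6C = 8566168079559143020.

8566168079559143020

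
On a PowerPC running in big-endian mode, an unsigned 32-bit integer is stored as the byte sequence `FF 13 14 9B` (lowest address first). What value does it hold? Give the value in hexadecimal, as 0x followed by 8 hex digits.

Big-endian: lowest address holds the most-significant byte.
The bytes are already most-significant first: 0xFF13149B.

0xFF13149B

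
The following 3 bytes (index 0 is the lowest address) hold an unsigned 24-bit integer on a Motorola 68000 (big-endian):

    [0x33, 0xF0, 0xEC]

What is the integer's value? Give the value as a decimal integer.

Big-endian stores the most-significant byte at the lowest address.
The bytes are already most-significant first: 0x33F0EC.
0x33F0EC = 3404012.

3404012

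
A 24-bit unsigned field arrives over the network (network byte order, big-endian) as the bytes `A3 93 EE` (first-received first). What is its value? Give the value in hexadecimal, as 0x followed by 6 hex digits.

0xA393EE

Big-endian stores the most-significant byte at the lowest address.
The bytes are already most-significant first: 0xA393EE.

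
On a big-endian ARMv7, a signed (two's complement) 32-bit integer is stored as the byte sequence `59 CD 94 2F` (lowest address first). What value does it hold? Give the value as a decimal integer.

In big-endian order the high byte comes first in memory.
The bytes are already most-significant first: 0x59CD942F.
0x59CD942F = 1506645039.

1506645039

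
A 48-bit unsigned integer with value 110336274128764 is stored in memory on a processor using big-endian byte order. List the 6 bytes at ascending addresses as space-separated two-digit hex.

64 59 AA 6C DF 7C

110336274128764 in hexadecimal, padded to 48 bits, is 0x6459AA6CDF7C.
Split into bytes (most-significant first): 64 59 AA 6C DF 7C.
Big-endian: lowest address holds the most-significant byte.
So the memory order matches the most-significant-first order: 64 59 AA 6C DF 7C.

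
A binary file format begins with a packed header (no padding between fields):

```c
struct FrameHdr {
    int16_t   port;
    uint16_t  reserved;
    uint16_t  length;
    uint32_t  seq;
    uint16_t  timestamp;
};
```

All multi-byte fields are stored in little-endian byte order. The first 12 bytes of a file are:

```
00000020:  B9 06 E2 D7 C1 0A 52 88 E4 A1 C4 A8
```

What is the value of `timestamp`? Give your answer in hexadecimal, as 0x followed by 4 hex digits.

0xA8C4

`timestamp` follows `port` (2 B), `reserved` (2 B), `length` (2 B), `seq` (4 B), so it starts at offset 2 + 2 + 2 + 4 = 10 and occupies 2 bytes.
Bytes at offsets 10..11: C4 A8.
In little-endian order the low byte comes first in memory.
Reassemble most-significant byte first: A8 C4 → 0xA8C4.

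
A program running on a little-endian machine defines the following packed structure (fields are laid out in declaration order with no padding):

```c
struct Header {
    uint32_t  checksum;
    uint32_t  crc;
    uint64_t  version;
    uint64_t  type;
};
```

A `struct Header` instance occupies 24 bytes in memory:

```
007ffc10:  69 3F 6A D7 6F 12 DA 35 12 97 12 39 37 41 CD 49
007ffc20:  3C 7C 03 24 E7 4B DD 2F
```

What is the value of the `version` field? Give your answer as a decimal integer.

5317978440430950162

`version` follows `checksum` (4 B), `crc` (4 B), so it starts at offset 4 + 4 = 8 and occupies 8 bytes.
Bytes at offsets 8..15: 12 97 12 39 37 41 CD 49.
In little-endian order the low byte comes first in memory.
Reassemble most-significant byte first: 49 CD 41 37 39 12 97 12 → 0x49CD413739129712.
0x49CD413739129712 = 5317978440430950162.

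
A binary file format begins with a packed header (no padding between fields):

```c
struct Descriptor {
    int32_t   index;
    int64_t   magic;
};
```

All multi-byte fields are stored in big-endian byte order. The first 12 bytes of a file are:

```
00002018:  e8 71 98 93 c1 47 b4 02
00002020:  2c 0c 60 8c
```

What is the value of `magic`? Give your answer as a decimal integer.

`magic` follows `index` (4 bytes), so it starts at byte offset 4 and occupies 8 bytes.
Bytes at offsets 4..11: C1 47 B4 02 2C 0C 60 8C.
Big-endian: lowest address holds the most-significant byte.
The bytes are already most-significant first: 0xC147B4022C0C608C.
Top bit is set, so as a signed 64-bit value this is 0xC147B4022C0C608C − 2^64 = -4519445779621060468.

-4519445779621060468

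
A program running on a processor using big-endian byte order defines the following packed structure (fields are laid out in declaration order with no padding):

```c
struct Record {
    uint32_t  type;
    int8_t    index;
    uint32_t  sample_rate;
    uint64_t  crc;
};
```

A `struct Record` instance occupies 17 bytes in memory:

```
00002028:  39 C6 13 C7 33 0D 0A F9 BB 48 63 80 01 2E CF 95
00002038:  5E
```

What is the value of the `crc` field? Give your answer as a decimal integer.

5216153535993845086

`crc` follows `type` (4 B), `index` (1 B), `sample_rate` (4 B), so it starts at offset 4 + 1 + 4 = 9 and occupies 8 bytes.
Bytes at offsets 9..16: 48 63 80 01 2E CF 95 5E.
In big-endian order the high byte comes first in memory.
The bytes are already most-significant first: 0x486380012ECF955E.
0x486380012ECF955E = 5216153535993845086.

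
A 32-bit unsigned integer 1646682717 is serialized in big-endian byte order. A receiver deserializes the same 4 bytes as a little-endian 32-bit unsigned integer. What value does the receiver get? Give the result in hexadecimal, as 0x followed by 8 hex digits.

1646682717 in 32-bit hexadecimal is 0x6226625D.
Stored big-endian, the bytes at ascending addresses are 62 26 62 5D.
Read back as little-endian, the first byte is least significant, giving 0x5D622662.

0x5D622662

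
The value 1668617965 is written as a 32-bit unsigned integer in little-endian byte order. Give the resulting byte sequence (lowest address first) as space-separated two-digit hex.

1668617965 in hexadecimal, padded to 32 bits, is 0x637516ED.
Split into bytes (most-significant first): 63 75 16 ED.
In little-endian order the low byte comes first in memory.
So at ascending addresses the bytes are ED 16 75 63.

ED 16 75 63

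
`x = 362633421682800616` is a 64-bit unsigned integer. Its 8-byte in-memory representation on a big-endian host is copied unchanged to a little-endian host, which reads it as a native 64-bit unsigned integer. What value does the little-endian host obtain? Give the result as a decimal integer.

16750882607064221701

362633421682800616 in 64-bit hexadecimal is 0x0508552CFB1677E8.
Stored big-endian, the bytes at ascending addresses are 05 08 55 2C FB 16 77 E8.
Read back as little-endian, the first byte is least significant, giving 0xE87716FB2C550805.
0xE87716FB2C550805 = 16750882607064221701.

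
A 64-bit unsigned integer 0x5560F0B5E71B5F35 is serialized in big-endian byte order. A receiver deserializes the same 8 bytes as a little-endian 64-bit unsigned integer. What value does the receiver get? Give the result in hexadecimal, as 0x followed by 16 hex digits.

0x355F1BE7B5F06055

Stored big-endian, the bytes at ascending addresses are 55 60 F0 B5 E7 1B 5F 35.
Read back as little-endian, the first byte is least significant, giving 0x355F1BE7B5F06055.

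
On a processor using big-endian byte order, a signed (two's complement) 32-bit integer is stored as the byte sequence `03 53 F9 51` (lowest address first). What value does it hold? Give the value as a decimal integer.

Big-endian stores the most-significant byte at the lowest address.
The bytes are already most-significant first: 0x0353F951.
0x0353F951 = 55834961.

55834961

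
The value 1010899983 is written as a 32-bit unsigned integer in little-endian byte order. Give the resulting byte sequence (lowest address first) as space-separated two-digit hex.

1010899983 in hexadecimal, padded to 32 bits, is 0x3C411C0F.
Split into bytes (most-significant first): 3C 41 1C 0F.
Little-endian: lowest address holds the least-significant byte.
So at ascending addresses the bytes are 0F 1C 41 3C.

0F 1C 41 3C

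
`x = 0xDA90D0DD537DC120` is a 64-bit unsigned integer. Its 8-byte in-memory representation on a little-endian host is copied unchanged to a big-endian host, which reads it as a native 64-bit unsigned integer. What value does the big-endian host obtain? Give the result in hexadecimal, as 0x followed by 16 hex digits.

Stored little-endian, the bytes at ascending addresses are 20 C1 7D 53 DD D0 90 DA.
Read back as big-endian, the last byte is least significant, giving 0x20C17D53DDD090DA.

0x20C17D53DDD090DA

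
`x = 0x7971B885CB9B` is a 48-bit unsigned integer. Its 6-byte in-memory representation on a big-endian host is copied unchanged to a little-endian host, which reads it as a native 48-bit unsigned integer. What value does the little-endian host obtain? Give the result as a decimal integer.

Stored big-endian, the bytes at ascending addresses are 79 71 B8 85 CB 9B.
Read back as little-endian, the first byte is least significant, giving 0x9BCB85B87179.
0x9BCB85B87179 = 171298424123769.

171298424123769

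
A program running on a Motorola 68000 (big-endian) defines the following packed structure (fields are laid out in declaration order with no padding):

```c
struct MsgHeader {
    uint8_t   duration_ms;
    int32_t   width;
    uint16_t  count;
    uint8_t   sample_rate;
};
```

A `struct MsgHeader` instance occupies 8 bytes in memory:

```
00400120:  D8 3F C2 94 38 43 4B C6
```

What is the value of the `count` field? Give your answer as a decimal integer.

`count` follows `duration_ms` (1 B), `width` (4 B), so it starts at offset 1 + 4 = 5 and occupies 2 bytes.
Bytes at offsets 5..6: 43 4B.
Big-endian: lowest address holds the most-significant byte.
The bytes are already most-significant first: 0x434B.
0x434B = 17227.

17227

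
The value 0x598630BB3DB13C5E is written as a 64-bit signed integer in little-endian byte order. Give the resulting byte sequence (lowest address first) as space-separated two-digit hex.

Split into bytes (most-significant first): 59 86 30 BB 3D B1 3C 5E.
Little-endian: lowest address holds the least-significant byte.
So at ascending addresses the bytes are 5E 3C B1 3D BB 30 86 59.

5E 3C B1 3D BB 30 86 59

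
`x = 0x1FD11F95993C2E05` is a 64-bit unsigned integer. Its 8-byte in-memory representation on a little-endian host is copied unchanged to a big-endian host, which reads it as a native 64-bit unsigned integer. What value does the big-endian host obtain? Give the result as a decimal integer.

373302449447883039

Stored little-endian, the bytes at ascending addresses are 05 2E 3C 99 95 1F D1 1F.
Read back as big-endian, the last byte is least significant, giving 0x052E3C99951FD11F.
0x052E3C99951FD11F = 373302449447883039.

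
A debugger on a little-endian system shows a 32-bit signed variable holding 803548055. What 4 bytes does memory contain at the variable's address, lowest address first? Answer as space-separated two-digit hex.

97 2B E5 2F

803548055 in hexadecimal, padded to 32 bits, is 0x2FE52B97.
Split into bytes (most-significant first): 2F E5 2B 97.
In little-endian order the low byte comes first in memory.
So at ascending addresses the bytes are 97 2B E5 2F.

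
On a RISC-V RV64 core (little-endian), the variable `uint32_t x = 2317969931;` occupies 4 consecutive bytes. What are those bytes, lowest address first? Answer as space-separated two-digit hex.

0B 6A 29 8A

2317969931 in hexadecimal, padded to 32 bits, is 0x8A296A0B.
Split into bytes (most-significant first): 8A 29 6A 0B.
Little-endian: lowest address holds the least-significant byte.
So at ascending addresses the bytes are 0B 6A 29 8A.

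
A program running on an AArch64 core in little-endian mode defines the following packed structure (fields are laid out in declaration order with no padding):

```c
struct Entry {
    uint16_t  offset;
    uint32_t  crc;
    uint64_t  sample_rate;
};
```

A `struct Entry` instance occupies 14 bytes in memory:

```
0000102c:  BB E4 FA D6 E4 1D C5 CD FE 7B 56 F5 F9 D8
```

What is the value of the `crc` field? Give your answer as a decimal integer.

`crc` follows `offset` (2 bytes), so it starts at byte offset 2 and occupies 4 bytes.
Bytes at offsets 2..5: FA D6 E4 1D.
In little-endian order the low byte comes first in memory.
Reassemble most-significant byte first: 1D E4 D6 FA → 0x1DE4D6FA.
0x1DE4D6FA = 501536506.

501536506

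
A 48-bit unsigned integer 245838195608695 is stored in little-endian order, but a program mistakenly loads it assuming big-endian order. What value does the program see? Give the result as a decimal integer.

131169688131295

245838195608695 in 48-bit hexadecimal is 0xDF96AA524C77.
Stored little-endian, the bytes at ascending addresses are 77 4C 52 AA 96 DF.
Read back as big-endian, the last byte is least significant, giving 0x774C52AA96DF.
0x774C52AA96DF = 131169688131295.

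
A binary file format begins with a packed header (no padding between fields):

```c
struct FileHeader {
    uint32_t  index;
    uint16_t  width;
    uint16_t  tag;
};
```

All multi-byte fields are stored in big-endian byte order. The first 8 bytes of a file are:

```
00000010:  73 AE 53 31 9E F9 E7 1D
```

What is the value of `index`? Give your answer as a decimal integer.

1940804401

`index` is the first field, at byte offset 0, occupying 4 bytes.
Bytes at offsets 0..3: 73 AE 53 31.
In big-endian order the high byte comes first in memory.
The bytes are already most-significant first: 0x73AE5331.
0x73AE5331 = 1940804401.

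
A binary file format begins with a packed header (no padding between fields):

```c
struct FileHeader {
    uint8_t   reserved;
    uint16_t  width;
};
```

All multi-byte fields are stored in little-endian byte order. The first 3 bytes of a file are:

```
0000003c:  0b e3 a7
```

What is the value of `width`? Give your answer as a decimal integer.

`width` follows `reserved` (1 byte), so it starts at byte offset 1 and occupies 2 bytes.
Bytes at offsets 1..2: E3 A7.
In little-endian order the low byte comes first in memory.
Reassemble most-significant byte first: A7 E3 → 0xA7E3.
0xA7E3 = 42979.

42979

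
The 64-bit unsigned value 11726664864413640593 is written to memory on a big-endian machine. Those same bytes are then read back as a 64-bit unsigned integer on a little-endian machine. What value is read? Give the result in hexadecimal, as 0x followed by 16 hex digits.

0x91E76D4B907BBDA2

11726664864413640593 in 64-bit hexadecimal is 0xA2BD7B904B6DE791.
Stored big-endian, the bytes at ascending addresses are A2 BD 7B 90 4B 6D E7 91.
Read back as little-endian, the first byte is least significant, giving 0x91E76D4B907BBDA2.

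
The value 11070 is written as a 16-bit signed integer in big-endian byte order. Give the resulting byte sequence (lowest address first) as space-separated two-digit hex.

11070 in hexadecimal, padded to 16 bits, is 0x2B3E.
Split into bytes (most-significant first): 2B 3E.
Big-endian: lowest address holds the most-significant byte.
So the memory order matches the most-significant-first order: 2B 3E.

2B 3E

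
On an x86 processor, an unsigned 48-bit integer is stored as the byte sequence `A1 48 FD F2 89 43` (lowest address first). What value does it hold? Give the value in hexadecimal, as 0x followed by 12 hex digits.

0x4389F2FD48A1

Little-endian: lowest address holds the least-significant byte.
Reassemble most-significant byte first: 43 89 F2 FD 48 A1 → 0x4389F2FD48A1.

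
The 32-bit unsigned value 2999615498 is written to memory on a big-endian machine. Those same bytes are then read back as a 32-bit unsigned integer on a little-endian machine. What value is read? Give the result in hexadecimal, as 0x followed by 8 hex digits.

0x0A80CAB2

2999615498 in 32-bit hexadecimal is 0xB2CA800A.
Stored big-endian, the bytes at ascending addresses are B2 CA 80 0A.
Read back as little-endian, the first byte is least significant, giving 0x0A80CAB2.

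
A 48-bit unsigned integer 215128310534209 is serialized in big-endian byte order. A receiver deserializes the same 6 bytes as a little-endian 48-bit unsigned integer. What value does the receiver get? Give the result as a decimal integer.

72363881703619

215128310534209 in 48-bit hexadecimal is 0xC3A87687D041.
Stored big-endian, the bytes at ascending addresses are C3 A8 76 87 D0 41.
Read back as little-endian, the first byte is least significant, giving 0x41D08776A8C3.
0x41D08776A8C3 = 72363881703619.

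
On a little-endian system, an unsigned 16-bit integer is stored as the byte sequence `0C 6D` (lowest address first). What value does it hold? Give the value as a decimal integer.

In little-endian order the low byte comes first in memory.
Reassemble most-significant byte first: 6D 0C → 0x6D0C.
0x6D0C = 27916.

27916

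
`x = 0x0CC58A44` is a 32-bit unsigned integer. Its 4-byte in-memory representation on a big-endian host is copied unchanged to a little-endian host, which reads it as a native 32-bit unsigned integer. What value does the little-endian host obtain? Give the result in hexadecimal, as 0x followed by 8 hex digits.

Stored big-endian, the bytes at ascending addresses are 0C C5 8A 44.
Read back as little-endian, the first byte is least significant, giving 0x448AC50C.

0x448AC50C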